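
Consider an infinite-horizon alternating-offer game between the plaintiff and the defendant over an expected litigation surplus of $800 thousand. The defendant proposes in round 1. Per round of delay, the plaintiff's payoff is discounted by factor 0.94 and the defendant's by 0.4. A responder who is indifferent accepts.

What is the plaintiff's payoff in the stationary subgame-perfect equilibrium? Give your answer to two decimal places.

723.08

In a stationary SPE each proposer offers the other exactly their discounted continuation value.
If the defendant keeps x when proposing and the plaintiff keeps y when proposing, then x = 800 − 0.94y and y = 800 − 0.4x.
Solving: x = 800(1 − 0.94) / (1 − 0.4·0.94) = 48 / 0.624 ≈ 76.9231.
The plaintiff gets 800 − 76.9231 ≈ 723.0769.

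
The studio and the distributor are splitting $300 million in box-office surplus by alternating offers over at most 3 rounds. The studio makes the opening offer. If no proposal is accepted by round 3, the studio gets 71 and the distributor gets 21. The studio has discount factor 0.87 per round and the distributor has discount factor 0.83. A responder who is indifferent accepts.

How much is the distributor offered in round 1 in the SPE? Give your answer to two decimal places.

47.53

Round 3 (the studio proposes): the distributor gets 21 if talks fail, so the studio offers 21 and keeps 279.
Round 2 (the distributor proposes): the studio can get 279 next round, worth 0.87 × 279 = 242.73 now. The distributor offers 242.73 and keeps 300 − 242.73 = 57.27.
Round 1 (the studio proposes): the distributor can get 57.27 next round, worth 0.83 × 57.27 = 47.5341 now; the studio offers that and keeps 252.4659.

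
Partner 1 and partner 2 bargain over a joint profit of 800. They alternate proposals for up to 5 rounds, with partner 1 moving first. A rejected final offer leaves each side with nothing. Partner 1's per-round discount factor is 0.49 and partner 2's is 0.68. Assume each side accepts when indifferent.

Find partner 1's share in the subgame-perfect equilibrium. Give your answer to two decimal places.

430.12

Round 5 (partner 1 proposes): partner 2 will accept anything ≥ 0, so partner 1 offers 0 and keeps 800.
Round 4 (partner 2 proposes): partner 1 can get 800 next round, worth 0.49 × 800 = 392 now. Partner 2 offers 392 and keeps 800 − 392 = 408.
Round 3 (partner 1 proposes): partner 2 can get 408 next round, worth 0.68 × 408 = 277.44 now. Partner 1 offers 277.44 and keeps 800 − 277.44 = 522.56.
Round 2 (partner 2 proposes): partner 1 can get 522.56 next round, worth 0.49 × 522.56 = 256.0544 now. Partner 2 offers 256.0544 and keeps 800 − 256.0544 = 543.9456.
Round 1 (partner 1 proposes): partner 2 can get 543.9456 next round, worth 0.68 × 543.9456 = 369.883008 now; partner 1 offers that and keeps 430.116992.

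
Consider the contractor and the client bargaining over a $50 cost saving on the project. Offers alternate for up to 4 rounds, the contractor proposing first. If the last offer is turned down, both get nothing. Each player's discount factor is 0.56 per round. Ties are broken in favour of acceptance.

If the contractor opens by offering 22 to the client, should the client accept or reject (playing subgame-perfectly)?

Accept

Work out the client's continuation value if the offer is rejected.
Round 4 (the client proposes): rejection yields 0 for the contractor; the client offers 0 and keeps 50.
Round 3 (the contractor proposes): the client can get 50 next round, worth 0.56 × 50 = 28 now; the contractor offers that and keeps 22.
Round 2 (the client proposes): the contractor can get 22 next round, worth 0.56 × 22 = 12.32 now. The client offers 12.32 and keeps 50 − 12.32 = 37.68.
So by rejecting in round 1, the client gets 37.68 next round, worth 0.56 × 37.68 = 21.1008 now.
Offer 22 ≥ 21.1008, so the client accepts.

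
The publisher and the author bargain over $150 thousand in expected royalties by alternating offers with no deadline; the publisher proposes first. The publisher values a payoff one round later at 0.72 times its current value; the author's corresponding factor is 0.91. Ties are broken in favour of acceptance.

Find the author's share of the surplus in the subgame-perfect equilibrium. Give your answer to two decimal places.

110.85

Let x be the publisher's share when the publisher proposes and y be the author's share when the author proposes.
The author accepts iff offered ≥ 0.91·y, so x = 150 − 0.91y. Symmetrically y = 150 − 0.72x.
Substituting: x = 150 − 0.91(150 − 0.72x), giving x(1 − 0.72·0.91) = 150(1 − 0.91).
So x = 150 × 0.09 / 0.3448 ≈ 39.1531, and the author receives 150 − x ≈ 110.8469.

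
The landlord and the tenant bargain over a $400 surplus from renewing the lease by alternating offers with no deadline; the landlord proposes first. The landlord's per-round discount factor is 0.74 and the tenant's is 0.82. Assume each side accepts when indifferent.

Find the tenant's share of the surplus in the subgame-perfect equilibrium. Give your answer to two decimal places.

Let x be the landlord's share when the landlord proposes and y be the tenant's share when the tenant proposes.
The tenant accepts iff offered ≥ 0.82·y, so x = 400 − 0.82y. Symmetrically y = 400 − 0.74x.
Substituting: x = 400 − 0.82(400 − 0.74x), giving x(1 − 0.74·0.82) = 400(1 − 0.82).
So x = 400 × 0.18 / 0.3932 ≈ 183.1129, and the tenant receives 400 − x ≈ 216.8871.

216.89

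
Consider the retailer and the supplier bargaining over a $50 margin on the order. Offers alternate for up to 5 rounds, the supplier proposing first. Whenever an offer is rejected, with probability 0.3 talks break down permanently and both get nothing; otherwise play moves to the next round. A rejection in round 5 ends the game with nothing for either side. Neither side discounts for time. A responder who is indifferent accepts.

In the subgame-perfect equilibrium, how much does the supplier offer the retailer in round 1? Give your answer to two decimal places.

15.65

By backward induction:
Round 5 (the supplier proposes): rejection yields 0 for the retailer; the supplier offers 0 and keeps 50.
Round 4 (the retailer proposes): rejecting gives the supplier an expected 0.7 × 50 = 35. The retailer offers 35 and keeps 50 − 35 = 15.
Round 3 (the supplier proposes): rejecting gives the retailer an expected 0.7 × 15 = 10.5, so the supplier offers 10.5, keeping 39.5.
Round 2 (the retailer proposes): rejecting gives the supplier an expected 0.7 × 39.5 = 27.65; the retailer offers that and keeps 22.35.
Round 1 (the supplier proposes): rejecting gives the retailer an expected 0.7 × 22.35 = 15.645. The supplier offers 15.645 and keeps 50 − 15.645 = 34.355.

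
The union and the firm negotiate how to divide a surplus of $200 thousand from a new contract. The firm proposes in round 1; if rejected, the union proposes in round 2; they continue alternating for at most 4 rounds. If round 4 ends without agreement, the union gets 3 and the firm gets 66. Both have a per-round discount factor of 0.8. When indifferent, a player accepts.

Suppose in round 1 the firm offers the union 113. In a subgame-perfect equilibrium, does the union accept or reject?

Accept

Work out the union's continuation value if the offer is rejected.
Round 4 (the union proposes): the firm gets 66 if talks fail, so the union offers 66 and keeps 134.
Round 3 (the firm proposes): the union can get 134 next round, worth 0.8 × 134 = 107.2 now. The firm offers 107.2 and keeps 200 − 107.2 = 92.8.
Round 2 (the union proposes): the firm can get 92.8 next round, worth 0.8 × 92.8 = 74.24 now, so the union offers 74.24, keeping 125.76.
So by rejecting in round 1, the union gets 125.76 next round, worth 0.8 × 125.76 = 100.608 now.
Offer 113 ≥ 100.608, so the union accepts.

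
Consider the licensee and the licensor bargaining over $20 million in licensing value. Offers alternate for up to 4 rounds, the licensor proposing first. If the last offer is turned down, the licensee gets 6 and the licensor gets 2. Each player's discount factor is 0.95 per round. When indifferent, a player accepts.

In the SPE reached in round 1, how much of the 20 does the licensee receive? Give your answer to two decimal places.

By backward induction:
Round 4 (the licensee proposes): the licensor gets 2 if talks fail, so the licensee offers 2 and keeps 18.
Round 3 (the licensor proposes): the licensee can get 18 next round, worth 0.95 × 18 = 17.1 now, so the licensor offers 17.1, keeping 2.9.
Round 2 (the licensee proposes): the licensor can get 2.9 next round, worth 0.95 × 2.9 = 2.755 now; the licensee offers that and keeps 17.245.
Round 1 (the licensor proposes): the licensee can get 17.245 next round, worth 0.95 × 17.245 = 16.38275 now. The licensor offers 16.38275 and keeps 20 − 16.38275 = 3.61725.

16.38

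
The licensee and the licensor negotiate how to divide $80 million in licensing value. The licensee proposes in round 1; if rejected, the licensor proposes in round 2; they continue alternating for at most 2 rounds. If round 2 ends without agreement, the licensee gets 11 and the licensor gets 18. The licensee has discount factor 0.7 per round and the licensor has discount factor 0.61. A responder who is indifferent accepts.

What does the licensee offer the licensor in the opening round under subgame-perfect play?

Solve by backward induction from round 2.
Round 2 (the licensor proposes): the licensee gets 11 if talks fail, so the licensor offers 11 and keeps 69.
Round 1 (the licensee proposes): the licensor can get 69 next round, worth 0.61 × 69 = 42.09 now. The licensee offers 42.09 and keeps 80 − 42.09 = 37.91.

42.09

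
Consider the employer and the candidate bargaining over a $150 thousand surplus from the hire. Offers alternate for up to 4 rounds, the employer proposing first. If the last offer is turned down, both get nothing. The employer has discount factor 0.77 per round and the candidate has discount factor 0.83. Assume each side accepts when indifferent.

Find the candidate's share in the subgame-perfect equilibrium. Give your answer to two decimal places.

108.20

Round 4 (the candidate proposes): rejection yields 0 for the employer; the candidate offers 0 and keeps 150.
Round 3 (the employer proposes): the candidate can get 150 next round, worth 0.83 × 150 = 124.5 now, so the employer offers 124.5, keeping 25.5.
Round 2 (the candidate proposes): the employer can get 25.5 next round, worth 0.77 × 25.5 = 19.635 now. The candidate offers 19.635 and keeps 150 − 19.635 = 130.365.
Round 1 (the employer proposes): the candidate can get 130.365 next round, worth 0.83 × 130.365 = 108.20295 now, so the employer offers 108.20295, keeping 41.79705.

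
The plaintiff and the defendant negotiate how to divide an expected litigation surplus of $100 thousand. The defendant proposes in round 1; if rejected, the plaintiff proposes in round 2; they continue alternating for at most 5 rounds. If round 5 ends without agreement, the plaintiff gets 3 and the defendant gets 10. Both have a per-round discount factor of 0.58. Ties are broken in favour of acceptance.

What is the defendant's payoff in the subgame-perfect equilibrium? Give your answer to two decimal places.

67.11

Round 5 (the defendant proposes): the plaintiff gets 3 if talks fail, so the defendant offers 3 and keeps 97.
Round 4 (the plaintiff proposes): the defendant can get 97 next round, worth 0.58 × 97 = 56.26 now. The plaintiff offers 56.26 and keeps 100 − 56.26 = 43.74.
Round 3 (the defendant proposes): the plaintiff can get 43.74 next round, worth 0.58 × 43.74 = 25.3692 now, so the defendant offers 25.3692, keeping 74.6308.
Round 2 (the plaintiff proposes): the defendant can get 74.6308 next round, worth 0.58 × 74.6308 = 43.285864 now; the plaintiff offers that and keeps 56.714136.
Round 1 (the defendant proposes): the plaintiff can get 56.714136 next round, worth 0.58 × 56.714136 = 32.89419888 now; the defendant offers that and keeps 67.10580112.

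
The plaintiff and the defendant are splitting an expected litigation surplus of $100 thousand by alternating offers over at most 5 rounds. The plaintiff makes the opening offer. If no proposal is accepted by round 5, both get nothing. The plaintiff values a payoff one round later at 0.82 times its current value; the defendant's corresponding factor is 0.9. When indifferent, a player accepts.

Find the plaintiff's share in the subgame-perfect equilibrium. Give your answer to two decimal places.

Round 5 (the plaintiff proposes): rejection yields 0 for the defendant; the plaintiff offers 0 and keeps 100.
Round 4 (the defendant proposes): the plaintiff can get 100 next round, worth 0.82 × 100 = 82 now. The defendant offers 82 and keeps 100 − 82 = 18.
Round 3 (the plaintiff proposes): the defendant can get 18 next round, worth 0.9 × 18 = 16.2 now, so the plaintiff offers 16.2, keeping 83.8.
Round 2 (the defendant proposes): the plaintiff can get 83.8 next round, worth 0.82 × 83.8 = 68.716 now. The defendant offers 68.716 and keeps 100 − 68.716 = 31.284.
Round 1 (the plaintiff proposes): the defendant can get 31.284 next round, worth 0.9 × 31.284 = 28.1556 now. The plaintiff offers 28.1556 and keeps 100 − 28.1556 = 71.8444.

71.84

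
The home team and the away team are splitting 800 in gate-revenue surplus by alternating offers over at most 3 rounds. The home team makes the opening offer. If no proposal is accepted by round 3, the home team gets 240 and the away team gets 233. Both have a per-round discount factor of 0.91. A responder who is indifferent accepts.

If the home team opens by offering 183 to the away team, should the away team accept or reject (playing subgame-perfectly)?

Round 3 (the home team proposes): the away team gets 233 if talks fail, so the home team offers 233 and keeps 567.
Round 2 (the away team proposes): the home team can get 567 next round, worth 0.91 × 567 = 515.97 now, so the away team offers 515.97, keeping 284.03.
So by rejecting in round 1, the away team gets 284.03 next round, worth 0.91 × 284.03 = 258.4673 now.
Offer 183 < 258.4673, so the away team rejects.

Reject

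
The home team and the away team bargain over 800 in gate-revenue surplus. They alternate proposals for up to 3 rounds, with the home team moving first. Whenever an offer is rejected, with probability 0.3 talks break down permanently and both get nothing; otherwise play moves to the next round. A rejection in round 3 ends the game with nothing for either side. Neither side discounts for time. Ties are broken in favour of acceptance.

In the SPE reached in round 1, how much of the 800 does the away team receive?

Round 3 (the home team proposes): rejection yields 0 for the away team; the home team offers 0 and keeps 800.
Round 2 (the away team proposes): rejecting gives the home team an expected 0.7 × 800 = 560; the away team offers that and keeps 240.
Round 1 (the home team proposes): rejecting gives the away team an expected 0.7 × 240 = 168, so the home team offers 168, keeping 632.

168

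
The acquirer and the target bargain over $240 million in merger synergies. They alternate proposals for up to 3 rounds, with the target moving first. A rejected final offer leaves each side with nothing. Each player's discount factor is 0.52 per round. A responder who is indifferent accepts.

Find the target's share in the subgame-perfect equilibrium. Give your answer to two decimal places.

180.10

Round 3 (the target proposes): rejection yields 0 for the acquirer; the target offers 0 and keeps 240.
Round 2 (the acquirer proposes): the target can get 240 next round, worth 0.52 × 240 = 124.8 now. The acquirer offers 124.8 and keeps 240 − 124.8 = 115.2.
Round 1 (the target proposes): the acquirer can get 115.2 next round, worth 0.52 × 115.2 = 59.904 now; the target offers that and keeps 180.096.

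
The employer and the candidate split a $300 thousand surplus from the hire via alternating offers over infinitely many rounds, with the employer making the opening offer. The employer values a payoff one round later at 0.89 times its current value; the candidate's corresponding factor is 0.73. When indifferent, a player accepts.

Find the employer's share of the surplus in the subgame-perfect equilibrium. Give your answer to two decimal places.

231.23

In a stationary SPE each proposer offers the other exactly their discounted continuation value.
If the employer keeps x when proposing and the candidate keeps y when proposing, then x = 300 − 0.73y and y = 300 − 0.89x.
Solving: x = 300(1 − 0.73) / (1 − 0.89·0.73) = 81 / 0.3503 ≈ 231.2304.
The candidate gets 300 − 231.2304 ≈ 68.7696.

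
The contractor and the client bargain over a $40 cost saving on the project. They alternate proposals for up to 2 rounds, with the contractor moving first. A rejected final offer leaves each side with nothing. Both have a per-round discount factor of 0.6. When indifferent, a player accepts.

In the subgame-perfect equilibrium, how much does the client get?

Work backward from the last round.
Round 2 (the client proposes): rejection yields 0 for the contractor; the client offers 0 and keeps 40.
Round 1 (the contractor proposes): the client can get 40 next round, worth 0.6 × 40 = 24 now, so the contractor offers 24, keeping 16.

24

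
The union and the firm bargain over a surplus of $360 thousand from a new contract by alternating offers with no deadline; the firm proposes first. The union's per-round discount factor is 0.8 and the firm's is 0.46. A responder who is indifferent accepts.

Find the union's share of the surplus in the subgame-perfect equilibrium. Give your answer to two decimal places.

Let x be the firm's share when the firm proposes and y be the union's share when the union proposes.
The union accepts iff offered ≥ 0.8·y, so x = 360 − 0.8y. Symmetrically y = 360 − 0.46x.
Substituting: x = 360 − 0.8(360 − 0.46x), giving x(1 − 0.46·0.8) = 360(1 − 0.8).
So x = 360 × 0.2 / 0.632 ≈ 113.9241, and the union receives 360 − x ≈ 246.0759.

246.08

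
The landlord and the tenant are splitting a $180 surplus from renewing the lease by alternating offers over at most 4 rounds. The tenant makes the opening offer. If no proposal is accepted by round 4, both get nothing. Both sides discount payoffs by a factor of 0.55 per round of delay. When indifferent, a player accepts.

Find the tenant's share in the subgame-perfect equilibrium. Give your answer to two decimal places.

105.50

Round 4 (the landlord proposes): rejection yields 0 for the tenant; the landlord offers 0 and keeps 180.
Round 3 (the tenant proposes): the landlord can get 180 next round, worth 0.55 × 180 = 99 now. The tenant offers 99 and keeps 180 − 99 = 81.
Round 2 (the landlord proposes): the tenant can get 81 next round, worth 0.55 × 81 = 44.55 now. The landlord offers 44.55 and keeps 180 − 44.55 = 135.45.
Round 1 (the tenant proposes): the landlord can get 135.45 next round, worth 0.55 × 135.45 = 74.4975 now. The tenant offers 74.4975 and keeps 180 − 74.4975 = 105.5025.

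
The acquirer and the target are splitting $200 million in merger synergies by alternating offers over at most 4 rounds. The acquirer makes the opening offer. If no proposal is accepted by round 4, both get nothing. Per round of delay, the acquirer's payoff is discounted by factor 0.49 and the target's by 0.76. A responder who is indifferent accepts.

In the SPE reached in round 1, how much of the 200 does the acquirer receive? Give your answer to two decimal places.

Round 4 (the target proposes): the acquirer will accept anything ≥ 0, so the target offers 0 and keeps 200.
Round 3 (the acquirer proposes): the target can get 200 next round, worth 0.76 × 200 = 152 now; the acquirer offers that and keeps 48.
Round 2 (the target proposes): the acquirer can get 48 next round, worth 0.49 × 48 = 23.52 now. The target offers 23.52 and keeps 200 − 23.52 = 176.48.
Round 1 (the acquirer proposes): the target can get 176.48 next round, worth 0.76 × 176.48 = 134.1248 now; the acquirer offers that and keeps 65.8752.

65.88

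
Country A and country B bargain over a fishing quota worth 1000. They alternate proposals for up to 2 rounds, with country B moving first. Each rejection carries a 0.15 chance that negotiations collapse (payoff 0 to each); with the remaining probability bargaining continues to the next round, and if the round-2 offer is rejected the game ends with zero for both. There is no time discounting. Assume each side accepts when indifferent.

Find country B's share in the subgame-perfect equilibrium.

By backward induction:
Round 2 (country A proposes): rejection yields 0 for country B; country A offers 0 and keeps 1000.
Round 1 (country B proposes): rejecting gives country A an expected 0.85 × 1000 = 850. Country B offers 850 and keeps 1000 − 850 = 150.

150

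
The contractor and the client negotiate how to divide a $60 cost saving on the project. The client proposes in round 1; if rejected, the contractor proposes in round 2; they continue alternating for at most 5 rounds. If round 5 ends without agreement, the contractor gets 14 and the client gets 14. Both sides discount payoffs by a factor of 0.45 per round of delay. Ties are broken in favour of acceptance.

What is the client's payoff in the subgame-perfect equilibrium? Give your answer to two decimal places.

Solve by backward induction from round 5.
Round 5 (the client proposes): the contractor gets 14 if talks fail, so the client offers 14 and keeps 46.
Round 4 (the contractor proposes): the client can get 46 next round, worth 0.45 × 46 = 20.7 now; the contractor offers that and keeps 39.3.
Round 3 (the client proposes): the contractor can get 39.3 next round, worth 0.45 × 39.3 = 17.685 now; the client offers that and keeps 42.315.
Round 2 (the contractor proposes): the client can get 42.315 next round, worth 0.45 × 42.315 = 19.04175 now. The contractor offers 19.04175 and keeps 60 − 19.04175 = 40.95825.
Round 1 (the client proposes): the contractor can get 40.95825 next round, worth 0.45 × 40.95825 = 18.4312125 now; the client offers that and keeps 41.5687875.

41.57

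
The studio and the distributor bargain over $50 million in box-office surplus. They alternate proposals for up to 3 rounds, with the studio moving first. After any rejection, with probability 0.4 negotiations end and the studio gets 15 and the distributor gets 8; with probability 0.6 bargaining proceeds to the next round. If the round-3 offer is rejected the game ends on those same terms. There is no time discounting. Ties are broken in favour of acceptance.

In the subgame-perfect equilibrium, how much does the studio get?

35.52

Round 3 (the studio proposes): the distributor gets 8 if talks fail, so the studio offers 8 and keeps 42.
Round 2 (the distributor proposes): rejecting gives the studio an expected 0.6 × 42 + 0.4 × 15 = 31.2, so the distributor offers 31.2, keeping 18.8.
Round 1 (the studio proposes): rejecting gives the distributor an expected 0.6 × 18.8 + 0.4 × 8 = 14.48; the studio offers that and keeps 35.52.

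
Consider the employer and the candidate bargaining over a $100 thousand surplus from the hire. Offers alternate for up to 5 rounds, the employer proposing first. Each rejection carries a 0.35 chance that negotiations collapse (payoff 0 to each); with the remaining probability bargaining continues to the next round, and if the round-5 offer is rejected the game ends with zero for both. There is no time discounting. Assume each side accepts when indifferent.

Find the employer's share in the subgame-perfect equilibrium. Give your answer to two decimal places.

67.64

By backward induction:
Round 5 (the employer proposes): rejection yields 0 for the candidate; the employer offers 0 and keeps 100.
Round 4 (the candidate proposes): rejecting gives the employer an expected 0.65 × 100 = 65, so the candidate offers 65, keeping 35.
Round 3 (the employer proposes): rejecting gives the candidate an expected 0.65 × 35 = 22.75. The employer offers 22.75 and keeps 100 − 22.75 = 77.25.
Round 2 (the candidate proposes): rejecting gives the employer an expected 0.65 × 77.25 = 50.2125; the candidate offers that and keeps 49.7875.
Round 1 (the employer proposes): rejecting gives the candidate an expected 0.65 × 49.7875 = 32.361875; the employer offers that and keeps 67.638125.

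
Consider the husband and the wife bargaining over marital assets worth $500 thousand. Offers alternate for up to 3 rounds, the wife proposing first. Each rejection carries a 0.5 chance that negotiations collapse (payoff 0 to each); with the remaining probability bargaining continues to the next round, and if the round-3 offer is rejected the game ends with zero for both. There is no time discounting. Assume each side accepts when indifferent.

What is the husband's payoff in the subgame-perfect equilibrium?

By backward induction:
Round 3 (the wife proposes): the husband will accept anything ≥ 0, so the wife offers 0 and keeps 500.
Round 2 (the husband proposes): rejecting gives the wife an expected 0.5 × 500 = 250. The husband offers 250 and keeps 500 − 250 = 250.
Round 1 (the wife proposes): rejecting gives the husband an expected 0.5 × 250 = 125, so the wife offers 125, keeping 375.

125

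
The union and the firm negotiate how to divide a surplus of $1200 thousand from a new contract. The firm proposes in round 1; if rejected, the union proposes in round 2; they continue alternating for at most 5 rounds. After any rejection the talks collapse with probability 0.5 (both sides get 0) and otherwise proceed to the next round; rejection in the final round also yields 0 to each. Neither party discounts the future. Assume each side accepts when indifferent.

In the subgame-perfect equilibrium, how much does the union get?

375

Round 5 (the firm proposes): rejection yields 0 for the union; the firm offers 0 and keeps 1200.
Round 4 (the union proposes): rejecting gives the firm an expected 0.5 × 1200 = 600. The union offers 600 and keeps 1200 − 600 = 600.
Round 3 (the firm proposes): rejecting gives the union an expected 0.5 × 600 = 300. The firm offers 300 and keeps 1200 − 300 = 900.
Round 2 (the union proposes): rejecting gives the firm an expected 0.5 × 900 = 450; the union offers that and keeps 750.
Round 1 (the firm proposes): rejecting gives the union an expected 0.5 × 750 = 375. The firm offers 375 and keeps 1200 − 375 = 825.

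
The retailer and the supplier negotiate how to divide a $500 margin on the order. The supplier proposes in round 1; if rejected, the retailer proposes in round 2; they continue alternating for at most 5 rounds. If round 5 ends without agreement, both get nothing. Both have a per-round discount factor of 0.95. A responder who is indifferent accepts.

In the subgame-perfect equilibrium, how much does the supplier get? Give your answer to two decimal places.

454.82

Work backward from the last round.
Round 5 (the supplier proposes): rejection yields 0 for the retailer; the supplier offers 0 and keeps 500.
Round 4 (the retailer proposes): the supplier can get 500 next round, worth 0.95 × 500 = 475 now; the retailer offers that and keeps 25.
Round 3 (the supplier proposes): the retailer can get 25 next round, worth 0.95 × 25 = 23.75 now; the supplier offers that and keeps 476.25.
Round 2 (the retailer proposes): the supplier can get 476.25 next round, worth 0.95 × 476.25 = 452.4375 now. The retailer offers 452.4375 and keeps 500 − 452.4375 = 47.5625.
Round 1 (the supplier proposes): the retailer can get 47.5625 next round, worth 0.95 × 47.5625 = 45.184375 now; the supplier offers that and keeps 454.815625.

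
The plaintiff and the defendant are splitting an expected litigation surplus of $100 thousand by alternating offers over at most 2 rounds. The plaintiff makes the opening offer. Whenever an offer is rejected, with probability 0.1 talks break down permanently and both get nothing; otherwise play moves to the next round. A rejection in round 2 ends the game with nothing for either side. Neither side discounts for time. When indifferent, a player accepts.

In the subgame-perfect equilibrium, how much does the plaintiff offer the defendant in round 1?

Round 2 (the defendant proposes): rejection yields 0 for the plaintiff; the defendant offers 0 and keeps 100.
Round 1 (the plaintiff proposes): rejecting gives the defendant an expected 0.9 × 100 = 90. The plaintiff offers 90 and keeps 100 − 90 = 10.

90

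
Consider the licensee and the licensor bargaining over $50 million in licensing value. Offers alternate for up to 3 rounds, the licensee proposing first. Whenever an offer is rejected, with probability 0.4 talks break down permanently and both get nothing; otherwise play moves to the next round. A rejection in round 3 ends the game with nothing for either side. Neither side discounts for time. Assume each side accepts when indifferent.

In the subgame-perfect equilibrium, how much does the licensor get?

Round 3 (the licensee proposes): rejection yields 0 for the licensor; the licensee offers 0 and keeps 50.
Round 2 (the licensor proposes): rejecting gives the licensee an expected 0.6 × 50 = 30; the licensor offers that and keeps 20.
Round 1 (the licensee proposes): rejecting gives the licensor an expected 0.6 × 20 = 12, so the licensee offers 12, keeping 38.

12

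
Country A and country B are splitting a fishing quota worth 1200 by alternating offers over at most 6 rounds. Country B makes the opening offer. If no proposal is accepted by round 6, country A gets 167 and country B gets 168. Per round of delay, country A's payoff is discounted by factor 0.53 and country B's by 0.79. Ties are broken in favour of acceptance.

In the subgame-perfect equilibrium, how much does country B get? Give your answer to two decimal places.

914.63

Work backward from the last round.
Round 6 (country A proposes): country B gets 168 if talks fail, so country A offers 168 and keeps 1032.
Round 5 (country B proposes): country A can get 1032 next round, worth 0.53 × 1032 = 546.96 now. Country B offers 546.96 and keeps 1200 − 546.96 = 653.04.
Round 4 (country A proposes): country B can get 653.04 next round, worth 0.79 × 653.04 = 515.9016 now, so country A offers 515.9016, keeping 684.0984.
Round 3 (country B proposes): country A can get 684.0984 next round, worth 0.53 × 684.0984 = 362.572152 now; country B offers that and keeps 837.427848.
Round 2 (country A proposes): country B can get 837.427848 next round, worth 0.79 × 837.427848 = 661.56799992 now; country A offers that and keeps 538.43200008.
Round 1 (country B proposes): country A can get 538.43200008 next round, worth 0.53 × 538.43200008 = 285.3689600424 now; country B offers that and keeps 914.6310399576.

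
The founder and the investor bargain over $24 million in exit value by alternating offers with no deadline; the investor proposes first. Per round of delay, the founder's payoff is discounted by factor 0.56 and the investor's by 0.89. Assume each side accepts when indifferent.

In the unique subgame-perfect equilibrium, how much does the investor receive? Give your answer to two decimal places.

When the investor proposes, the founder accepts any offer worth at least 0.56 times what the founder would get by proposing next round; and vice versa.
This gives x = 24 − 0.56y and y = 24 − 0.89x, where x and y are each side's share when it proposes.
Hence (1 − 0.56·0.89)x = 24(1 − 0.56), i.e. 0.5016·x = 10.56.
x ≈ 21.0526; the founder's share is 24 − x ≈ 2.9474.

21.05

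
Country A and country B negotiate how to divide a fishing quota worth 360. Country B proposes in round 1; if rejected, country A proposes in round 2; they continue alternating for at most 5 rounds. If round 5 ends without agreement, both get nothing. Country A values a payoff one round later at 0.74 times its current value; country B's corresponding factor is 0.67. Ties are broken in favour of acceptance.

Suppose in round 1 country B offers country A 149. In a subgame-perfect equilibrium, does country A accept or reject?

Work out country A's continuation value if the offer is rejected.
Round 5 (country B proposes): rejection yields 0 for country A; country B offers 0 and keeps 360.
Round 4 (country A proposes): country B can get 360 next round, worth 0.67 × 360 = 241.2 now, so country A offers 241.2, keeping 118.8.
Round 3 (country B proposes): country A can get 118.8 next round, worth 0.74 × 118.8 = 87.912 now, so country B offers 87.912, keeping 272.088.
Round 2 (country A proposes): country B can get 272.088 next round, worth 0.67 × 272.088 = 182.29896 now; country A offers that and keeps 177.70104.
So by rejecting in round 1, country A gets 177.70104 next round, worth 0.74 × 177.70104 = 131.4987696 now.
Offer 149 ≥ 131.4987696, so country A accepts.

Accept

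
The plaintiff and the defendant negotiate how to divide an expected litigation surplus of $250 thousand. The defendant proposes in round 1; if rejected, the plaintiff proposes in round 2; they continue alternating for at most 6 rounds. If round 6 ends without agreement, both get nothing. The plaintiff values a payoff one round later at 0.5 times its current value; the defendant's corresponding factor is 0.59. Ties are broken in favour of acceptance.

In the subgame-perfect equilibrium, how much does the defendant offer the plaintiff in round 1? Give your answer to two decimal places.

77.25

By backward induction:
Round 6 (the plaintiff proposes): rejection yields 0 for the defendant; the plaintiff offers 0 and keeps 250.
Round 5 (the defendant proposes): the plaintiff can get 250 next round, worth 0.5 × 250 = 125 now, so the defendant offers 125, keeping 125.
Round 4 (the plaintiff proposes): the defendant can get 125 next round, worth 0.59 × 125 = 73.75 now, so the plaintiff offers 73.75, keeping 176.25.
Round 3 (the defendant proposes): the plaintiff can get 176.25 next round, worth 0.5 × 176.25 = 88.125 now, so the defendant offers 88.125, keeping 161.875.
Round 2 (the plaintiff proposes): the defendant can get 161.875 next round, worth 0.59 × 161.875 = 95.50625 now, so the plaintiff offers 95.50625, keeping 154.49375.
Round 1 (the defendant proposes): the plaintiff can get 154.49375 next round, worth 0.5 × 154.49375 = 77.246875 now; the defendant offers that and keeps 172.753125.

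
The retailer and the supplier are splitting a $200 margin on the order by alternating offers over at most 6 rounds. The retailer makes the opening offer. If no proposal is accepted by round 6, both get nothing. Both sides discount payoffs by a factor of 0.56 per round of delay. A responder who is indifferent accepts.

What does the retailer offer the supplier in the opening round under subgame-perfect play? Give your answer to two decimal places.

Round 6 (the supplier proposes): the retailer will accept anything ≥ 0, so the supplier offers 0 and keeps 200.
Round 5 (the retailer proposes): the supplier can get 200 next round, worth 0.56 × 200 = 112 now, so the retailer offers 112, keeping 88.
Round 4 (the supplier proposes): the retailer can get 88 next round, worth 0.56 × 88 = 49.28 now; the supplier offers that and keeps 150.72.
Round 3 (the retailer proposes): the supplier can get 150.72 next round, worth 0.56 × 150.72 = 84.4032 now. The retailer offers 84.4032 and keeps 200 − 84.4032 = 115.5968.
Round 2 (the supplier proposes): the retailer can get 115.5968 next round, worth 0.56 × 115.5968 = 64.734208 now, so the supplier offers 64.734208, keeping 135.265792.
Round 1 (the retailer proposes): the supplier can get 135.265792 next round, worth 0.56 × 135.265792 = 75.74884352 now, so the retailer offers 75.74884352, keeping 124.25115648.

75.75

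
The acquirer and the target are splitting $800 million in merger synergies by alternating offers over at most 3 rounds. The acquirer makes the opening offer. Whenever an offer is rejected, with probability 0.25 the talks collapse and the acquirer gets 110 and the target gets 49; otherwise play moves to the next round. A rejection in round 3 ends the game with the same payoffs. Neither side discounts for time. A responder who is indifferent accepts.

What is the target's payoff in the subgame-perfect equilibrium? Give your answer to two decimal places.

By backward induction:
Round 3 (the acquirer proposes): the target gets 49 if talks fail, so the acquirer offers 49 and keeps 751.
Round 2 (the target proposes): rejecting gives the acquirer an expected 0.75 × 751 + 0.25 × 110 = 590.75. The target offers 590.75 and keeps 800 − 590.75 = 209.25.
Round 1 (the acquirer proposes): rejecting gives the target an expected 0.75 × 209.25 + 0.25 × 49 = 169.1875. The acquirer offers 169.1875 and keeps 800 − 169.1875 = 630.8125.

169.19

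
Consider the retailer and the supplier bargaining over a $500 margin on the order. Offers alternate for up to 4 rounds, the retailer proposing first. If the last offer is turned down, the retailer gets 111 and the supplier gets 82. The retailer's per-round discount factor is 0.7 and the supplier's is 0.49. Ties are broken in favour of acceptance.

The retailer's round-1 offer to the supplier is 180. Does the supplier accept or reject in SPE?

Round 4 (the supplier proposes): the retailer gets 111 if talks fail, so the supplier offers 111 and keeps 389.
Round 3 (the retailer proposes): the supplier can get 389 next round, worth 0.49 × 389 = 190.61 now; the retailer offers that and keeps 309.39.
Round 2 (the supplier proposes): the retailer can get 309.39 next round, worth 0.7 × 309.39 = 216.573 now; the supplier offers that and keeps 283.427.
So by rejecting in round 1, the supplier gets 283.427 next round, worth 0.49 × 283.427 = 138.87923 now.
Offer 180 ≥ 138.87923, so the supplier accepts.

Accept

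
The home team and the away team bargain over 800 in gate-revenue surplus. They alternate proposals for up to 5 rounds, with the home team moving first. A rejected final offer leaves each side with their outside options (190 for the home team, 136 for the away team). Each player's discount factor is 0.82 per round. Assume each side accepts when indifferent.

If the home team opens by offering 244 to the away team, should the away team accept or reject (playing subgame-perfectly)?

Round 5 (the home team proposes): the away team gets 136 if talks fail, so the home team offers 136 and keeps 664.
Round 4 (the away team proposes): the home team can get 664 next round, worth 0.82 × 664 = 544.48 now. The away team offers 544.48 and keeps 800 − 544.48 = 255.52.
Round 3 (the home team proposes): the away team can get 255.52 next round, worth 0.82 × 255.52 = 209.5264 now; the home team offers that and keeps 590.4736.
Round 2 (the away team proposes): the home team can get 590.4736 next round, worth 0.82 × 590.4736 = 484.188352 now; the away team offers that and keeps 315.811648.
So by rejecting in round 1, the away team gets 315.811648 next round, worth 0.82 × 315.811648 = 258.96555136 now.
Offer 244 < 258.96555136, so the away team rejects.

Reject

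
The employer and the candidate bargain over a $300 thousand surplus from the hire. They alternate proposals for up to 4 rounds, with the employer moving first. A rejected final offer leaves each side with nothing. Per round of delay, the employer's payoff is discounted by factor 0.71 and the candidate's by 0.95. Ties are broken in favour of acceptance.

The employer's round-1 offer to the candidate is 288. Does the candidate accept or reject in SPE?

Accept

Work out the candidate's continuation value if the offer is rejected.
Round 4 (the candidate proposes): rejection yields 0 for the employer; the candidate offers 0 and keeps 300.
Round 3 (the employer proposes): the candidate can get 300 next round, worth 0.95 × 300 = 285 now; the employer offers that and keeps 15.
Round 2 (the candidate proposes): the employer can get 15 next round, worth 0.71 × 15 = 10.65 now; the candidate offers that and keeps 289.35.
So by rejecting in round 1, the candidate gets 289.35 next round, worth 0.95 × 289.35 = 274.8825 now.
Offer 288 ≥ 274.8825, so the candidate accepts.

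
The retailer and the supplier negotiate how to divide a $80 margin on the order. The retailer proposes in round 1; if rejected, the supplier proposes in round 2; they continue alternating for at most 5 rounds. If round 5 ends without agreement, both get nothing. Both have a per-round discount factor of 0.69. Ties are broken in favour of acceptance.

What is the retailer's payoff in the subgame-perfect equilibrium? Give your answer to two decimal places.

54.74

Round 5 (the retailer proposes): the supplier will accept anything ≥ 0, so the retailer offers 0 and keeps 80.
Round 4 (the supplier proposes): the retailer can get 80 next round, worth 0.69 × 80 = 55.2 now. The supplier offers 55.2 and keeps 80 − 55.2 = 24.8.
Round 3 (the retailer proposes): the supplier can get 24.8 next round, worth 0.69 × 24.8 = 17.112 now. The retailer offers 17.112 and keeps 80 − 17.112 = 62.888.
Round 2 (the supplier proposes): the retailer can get 62.888 next round, worth 0.69 × 62.888 = 43.39272 now, so the supplier offers 43.39272, keeping 36.60728.
Round 1 (the retailer proposes): the supplier can get 36.60728 next round, worth 0.69 × 36.60728 = 25.2590232 now, so the retailer offers 25.2590232, keeping 54.7409768.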